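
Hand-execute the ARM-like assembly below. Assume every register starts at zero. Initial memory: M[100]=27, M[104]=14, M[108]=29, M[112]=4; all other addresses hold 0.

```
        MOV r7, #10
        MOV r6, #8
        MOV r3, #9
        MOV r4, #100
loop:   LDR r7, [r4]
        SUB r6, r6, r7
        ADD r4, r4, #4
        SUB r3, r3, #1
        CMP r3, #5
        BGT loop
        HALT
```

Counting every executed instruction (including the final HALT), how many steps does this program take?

29

MOV r7, #10 → r7=10
MOV r6, #8 → r6=8
MOV r3, #9 → r3=9
MOV r4, #100 → r4=100
LDR r7, [r4] → r7=M[100]=27
SUB r6, r6, r7 → r6=8-27=-19
ADD r4, r4, #4 → r4=100+4=104
SUB r3, r3, #1 → r3=9-1=8
CMP r3, #5  (cmp 8,5)
BGT loop: taken
LDR r7, [r4] → r7=M[104]=14
SUB r6, r6, r7 → r6=(-19)-14=-33
ADD r4, r4, #4 → r4=104+4=108
SUB r3, r3, #1 → r3=8-1=7
CMP r3, #5  (cmp 7,5)
BGT loop: taken
LDR r7, [r4] → r7=M[108]=29
SUB r6, r6, r7 → r6=(-33)-29=-62
ADD r4, r4, #4 → r4=108+4=112
SUB r3, r3, #1 → r3=7-1=6
CMP r3, #5  (cmp 6,5)
BGT loop: taken
LDR r7, [r4] → r7=M[112]=4
SUB r6, r6, r7 → r6=(-62)-4=-66
ADD r4, r4, #4 → r4=112+4=116
SUB r3, r3, #1 → r3=6-1=5
CMP r3, #5  (cmp 5,5)
BGT loop: not taken
halt.
Total executed instructions: 29.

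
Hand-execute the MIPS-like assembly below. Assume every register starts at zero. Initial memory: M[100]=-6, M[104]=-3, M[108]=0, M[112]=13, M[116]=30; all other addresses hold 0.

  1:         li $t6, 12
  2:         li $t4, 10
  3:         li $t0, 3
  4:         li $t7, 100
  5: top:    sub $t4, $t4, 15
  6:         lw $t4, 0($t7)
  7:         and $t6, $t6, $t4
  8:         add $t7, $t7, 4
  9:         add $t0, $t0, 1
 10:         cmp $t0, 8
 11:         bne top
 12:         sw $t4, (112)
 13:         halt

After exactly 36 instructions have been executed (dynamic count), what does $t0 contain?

7

$t6=12
$t4=10
$t0=3
$t7=100
$t4=10-15=-5
$t4=M[100]=-6
$t6=12&(-6)=8
$t7=100+4=104
$t0=3+1=4
cmp $t0, 8  (cmp 4,8)
bne top: taken
$t4=(-6)-15=-21
$t4=M[104]=-3
$t6=8&(-3)=8
$t7=104+4=108
$t0=4+1=5
cmp $t0, 8  (cmp 5,8)
bne top: taken
$t4=(-3)-15=-18
$t4=M[108]=0
$t6=8&0=0
$t7=108+4=112
$t0=5+1=6
cmp $t0, 8  (cmp 6,8)
bne top: taken
$t4=0-15=-15
$t4=M[112]=13
$t6=0&13=0
$t7=112+4=116
$t0=6+1=7
cmp $t0, 8  (cmp 7,8)
bne top: taken
$t4=13-15=-2
$t4=M[116]=30
$t6=0&30=0
$t7=116+4=120
After step 36: $t0 = 7.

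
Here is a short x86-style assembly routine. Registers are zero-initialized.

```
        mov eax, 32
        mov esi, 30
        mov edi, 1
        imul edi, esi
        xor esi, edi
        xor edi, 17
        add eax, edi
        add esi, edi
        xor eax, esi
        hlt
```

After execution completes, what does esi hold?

15

after mov eax, 32: eax=32
after mov esi, 30: esi=30
after mov edi, 1: edi=1
after imul edi, esi: edi=1*30=30
after xor esi, edi: esi=30^30=0
after xor edi, 17: edi=30^17=15
after add eax, edi: eax=32+15=47
after add esi, edi: esi=0+15=15
after xor eax, esi: eax=47^15=32
halt.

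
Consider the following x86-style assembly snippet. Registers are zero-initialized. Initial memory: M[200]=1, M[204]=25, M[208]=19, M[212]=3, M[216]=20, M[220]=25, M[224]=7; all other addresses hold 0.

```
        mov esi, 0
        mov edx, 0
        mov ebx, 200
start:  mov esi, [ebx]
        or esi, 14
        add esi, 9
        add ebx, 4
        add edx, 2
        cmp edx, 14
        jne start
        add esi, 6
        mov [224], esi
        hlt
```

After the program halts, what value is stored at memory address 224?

30

mov esi, 0 → esi=0
mov edx, 0 → edx=0
mov ebx, 200 → ebx=200
mov esi, [ebx] → esi=M[200]=1
or esi, 14 → esi=1|14=15
add esi, 9 → esi=15+9=24
add ebx, 4 → ebx=200+4=204
add edx, 2 → edx=0+2=2
cmp edx, 14  (cmp 2,14)
jne start: taken
mov esi, [ebx] → esi=M[204]=25
or esi, 14 → esi=25|14=31
add esi, 9 → esi=31+9=40
add ebx, 4 → ebx=204+4=208
add edx, 2 → edx=2+2=4
cmp edx, 14  (cmp 4,14)
jne start: taken
mov esi, [ebx] → esi=M[208]=19
or esi, 14 → esi=19|14=31
add esi, 9 → esi=31+9=40
add ebx, 4 → ebx=208+4=212
add edx, 2 → edx=4+2=6
cmp edx, 14  (cmp 6,14)
jne start: taken
mov esi, [ebx] → esi=M[212]=3
or esi, 14 → esi=3|14=15
add esi, 9 → esi=15+9=24
add ebx, 4 → ebx=212+4=216
add edx, 2 → edx=6+2=8
cmp edx, 14  (cmp 8,14)
jne start: taken
mov esi, [ebx] → esi=M[216]=20
or esi, 14 → esi=20|14=30
add esi, 9 → esi=30+9=39
add ebx, 4 → ebx=216+4=220
add edx, 2 → edx=8+2=10
cmp edx, 14  (cmp 10,14)
jne start: taken
mov esi, [ebx] → esi=M[220]=25
or esi, 14 → esi=25|14=31
add esi, 9 → esi=31+9=40
add ebx, 4 → ebx=220+4=224
add edx, 2 → edx=10+2=12
cmp edx, 14  (cmp 12,14)
jne start: taken
mov esi, [ebx] → esi=M[224]=7
or esi, 14 → esi=7|14=15
add esi, 9 → esi=15+9=24
add ebx, 4 → ebx=224+4=228
add edx, 2 → edx=12+2=14
cmp edx, 14  (cmp 14,14)
jne start: not taken
add esi, 6 → esi=24+6=30
mov [224], esi → M[224]=30
halt.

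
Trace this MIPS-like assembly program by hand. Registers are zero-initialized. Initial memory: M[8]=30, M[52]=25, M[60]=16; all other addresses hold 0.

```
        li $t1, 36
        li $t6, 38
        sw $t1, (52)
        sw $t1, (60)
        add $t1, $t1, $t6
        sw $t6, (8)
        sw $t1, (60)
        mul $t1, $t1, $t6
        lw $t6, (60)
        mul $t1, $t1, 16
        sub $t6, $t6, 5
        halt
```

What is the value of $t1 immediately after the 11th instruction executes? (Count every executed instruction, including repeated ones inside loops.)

44992

li $t1, 36 → $t1=36
li $t6, 38 → $t6=38
sw $t1, (52) → M[52]=36
sw $t1, (60) → M[60]=36
add $t1, $t1, $t6 → $t1=36+38=74
sw $t6, (8) → M[8]=38
sw $t1, (60) → M[60]=74
mul $t1, $t1, $t6 → $t1=74*38=2812
lw $t6, (60) → $t6=M[60]=74
mul $t1, $t1, 16 → $t1=2812*16=44992
sub $t6, $t6, 5 → $t6=74-5=69
After step 11: $t1 = 44992.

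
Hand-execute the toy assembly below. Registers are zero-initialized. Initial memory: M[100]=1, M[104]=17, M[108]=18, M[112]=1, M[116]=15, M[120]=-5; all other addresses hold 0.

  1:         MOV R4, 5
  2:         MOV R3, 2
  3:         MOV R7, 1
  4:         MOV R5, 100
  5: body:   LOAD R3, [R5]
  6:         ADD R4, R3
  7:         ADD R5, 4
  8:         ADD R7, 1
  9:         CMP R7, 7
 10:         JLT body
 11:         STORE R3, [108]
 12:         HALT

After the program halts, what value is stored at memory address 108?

-5

after MOV R4, 5: R4=5
after MOV R3, 2: R3=2
after MOV R7, 1: R7=1
after MOV R5, 100: R5=100
after LOAD R3, [R5]: R3=M[100]=1
after ADD R4, R3: R4=5+1=6
after ADD R5, 4: R5=100+4=104
after ADD R7, 1: R7=1+1=2
CMP R7, 7  (cmp 2,7)
JLT body: taken
after LOAD R3, [R5]: R3=M[104]=17
after ADD R4, R3: R4=6+17=23
after ADD R5, 4: R5=104+4=108
after ADD R7, 1: R7=2+1=3
CMP R7, 7  (cmp 3,7)
JLT body: taken
after LOAD R3, [R5]: R3=M[108]=18
after ADD R4, R3: R4=23+18=41
after ADD R5, 4: R5=108+4=112
after ADD R7, 1: R7=3+1=4
CMP R7, 7  (cmp 4,7)
JLT body: taken
after LOAD R3, [R5]: R3=M[112]=1
after ADD R4, R3: R4=41+1=42
after ADD R5, 4: R5=112+4=116
after ADD R7, 1: R7=4+1=5
CMP R7, 7  (cmp 5,7)
JLT body: taken
after LOAD R3, [R5]: R3=M[116]=15
after ADD R4, R3: R4=42+15=57
after ADD R5, 4: R5=116+4=120
after ADD R7, 1: R7=5+1=6
CMP R7, 7  (cmp 6,7)
JLT body: taken
after LOAD R3, [R5]: R3=M[120]=-5
after ADD R4, R3: R4=57+(-5)=52
after ADD R5, 4: R5=120+4=124
after ADD R7, 1: R7=6+1=7
CMP R7, 7  (cmp 7,7)
JLT body: not taken
STORE R3, [108] → M[108]=-5
halt.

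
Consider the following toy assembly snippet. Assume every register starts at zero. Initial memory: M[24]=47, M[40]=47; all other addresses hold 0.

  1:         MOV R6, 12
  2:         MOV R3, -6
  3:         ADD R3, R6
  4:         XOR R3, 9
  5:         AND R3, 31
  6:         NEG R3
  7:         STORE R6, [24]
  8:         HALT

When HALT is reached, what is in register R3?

-15

MOV R6, 12 → R6=12
MOV R3, -6 → R3=-6
ADD R3, R6 → R3=(-6)+12=6
XOR R3, 9 → R3=6^9=15
AND R3, 31 → R3=15&31=15
NEG R3 → R3=-(15)=-15
STORE R6, [24] → M[24]=12
halt.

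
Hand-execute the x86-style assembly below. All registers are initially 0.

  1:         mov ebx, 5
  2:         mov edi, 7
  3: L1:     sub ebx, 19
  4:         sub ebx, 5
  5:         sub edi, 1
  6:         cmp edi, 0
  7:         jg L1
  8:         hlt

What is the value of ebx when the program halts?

-163

after mov ebx, 5: ebx=5
after mov edi, 7: edi=7
after sub ebx, 19: ebx=5-19=-14
after sub ebx, 5: ebx=(-14)-5=-19
after sub edi, 1: edi=7-1=6
cmp edi, 0  (cmp 6,0)
jg L1: taken
after sub ebx, 19: ebx=(-19)-19=-38
after sub ebx, 5: ebx=(-38)-5=-43
after sub edi, 1: edi=6-1=5
cmp edi, 0  (cmp 5,0)
jg L1: taken
after sub ebx, 19: ebx=(-43)-19=-62
after sub ebx, 5: ebx=(-62)-5=-67
after sub edi, 1: edi=5-1=4
cmp edi, 0  (cmp 4,0)
jg L1: taken
after sub ebx, 19: ebx=(-67)-19=-86
after sub ebx, 5: ebx=(-86)-5=-91
after sub edi, 1: edi=4-1=3
cmp edi, 0  (cmp 3,0)
jg L1: taken
after sub ebx, 19: ebx=(-91)-19=-110
after sub ebx, 5: ebx=(-110)-5=-115
after sub edi, 1: edi=3-1=2
cmp edi, 0  (cmp 2,0)
jg L1: taken
after sub ebx, 19: ebx=(-115)-19=-134
after sub ebx, 5: ebx=(-134)-5=-139
after sub edi, 1: edi=2-1=1
cmp edi, 0  (cmp 1,0)
jg L1: taken
after sub ebx, 19: ebx=(-139)-19=-158
after sub ebx, 5: ebx=(-158)-5=-163
after sub edi, 1: edi=1-1=0
cmp edi, 0  (cmp 0,0)
jg L1: not taken
halt.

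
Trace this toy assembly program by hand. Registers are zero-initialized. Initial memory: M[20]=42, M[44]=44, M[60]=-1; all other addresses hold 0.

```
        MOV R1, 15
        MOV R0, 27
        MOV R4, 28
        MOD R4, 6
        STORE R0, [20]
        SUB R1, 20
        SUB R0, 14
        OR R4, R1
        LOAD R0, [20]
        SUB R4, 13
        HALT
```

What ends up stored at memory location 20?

27

after MOV R1, 15: R1=15
after MOV R0, 27: R0=27
after MOV R4, 28: R4=28
after MOD R4, 6: R4=28%6=4
STORE R0, [20] → M[20]=27
after SUB R1, 20: R1=15-20=-5
after SUB R0, 14: R0=27-14=13
after OR R4, R1: R4=4|(-5)=-1
after LOAD R0, [20]: R0=M[20]=27
after SUB R4, 13: R4=(-1)-13=-14
halt.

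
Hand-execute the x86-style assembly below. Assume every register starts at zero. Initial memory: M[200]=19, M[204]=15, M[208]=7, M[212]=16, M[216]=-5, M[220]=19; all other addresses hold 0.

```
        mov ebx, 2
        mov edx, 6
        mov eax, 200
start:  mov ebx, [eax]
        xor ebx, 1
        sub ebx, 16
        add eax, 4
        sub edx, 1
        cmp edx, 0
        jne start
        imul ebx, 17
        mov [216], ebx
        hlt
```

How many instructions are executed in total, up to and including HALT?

ebx=2
edx=6
eax=200
ebx=M[200]=19
ebx=19^1=18
ebx=18-16=2
eax=200+4=204
edx=6-1=5
cmp edx, 0  (cmp 5,0)
jne start: taken
ebx=M[204]=15
ebx=15^1=14
ebx=14-16=-2
eax=204+4=208
edx=5-1=4
cmp edx, 0  (cmp 4,0)
jne start: taken
ebx=M[208]=7
ebx=7^1=6
ebx=6-16=-10
eax=208+4=212
edx=4-1=3
cmp edx, 0  (cmp 3,0)
jne start: taken
ebx=M[212]=16
ebx=16^1=17
ebx=17-16=1
eax=212+4=216
edx=3-1=2
cmp edx, 0  (cmp 2,0)
jne start: taken
ebx=M[216]=-5
ebx=(-5)^1=-6
ebx=(-6)-16=-22
eax=216+4=220
edx=2-1=1
cmp edx, 0  (cmp 1,0)
jne start: taken
ebx=M[220]=19
ebx=19^1=18
ebx=18-16=2
eax=220+4=224
edx=1-1=0
cmp edx, 0  (cmp 0,0)
jne start: not taken
ebx=2*17=34
mov [216], ebx → M[216]=34
halt.
Total executed instructions: 48.

48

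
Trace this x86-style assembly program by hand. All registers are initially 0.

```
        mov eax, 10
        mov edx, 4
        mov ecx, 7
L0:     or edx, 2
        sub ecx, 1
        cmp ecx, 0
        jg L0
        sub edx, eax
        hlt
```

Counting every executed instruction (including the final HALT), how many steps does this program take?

eax=10
edx=4
ecx=7
edx=4|2=6
ecx=7-1=6
cmp ecx, 0  (cmp 6,0)
jg L0: taken
edx=6|2=6
ecx=6-1=5
cmp ecx, 0  (cmp 5,0)
jg L0: taken
edx=6|2=6
ecx=5-1=4
cmp ecx, 0  (cmp 4,0)
jg L0: taken
edx=6|2=6
ecx=4-1=3
cmp ecx, 0  (cmp 3,0)
jg L0: taken
edx=6|2=6
ecx=3-1=2
cmp ecx, 0  (cmp 2,0)
jg L0: taken
edx=6|2=6
ecx=2-1=1
cmp ecx, 0  (cmp 1,0)
jg L0: taken
edx=6|2=6
ecx=1-1=0
cmp ecx, 0  (cmp 0,0)
jg L0: not taken
edx=6-10=-4
halt.
Total executed instructions: 33.

33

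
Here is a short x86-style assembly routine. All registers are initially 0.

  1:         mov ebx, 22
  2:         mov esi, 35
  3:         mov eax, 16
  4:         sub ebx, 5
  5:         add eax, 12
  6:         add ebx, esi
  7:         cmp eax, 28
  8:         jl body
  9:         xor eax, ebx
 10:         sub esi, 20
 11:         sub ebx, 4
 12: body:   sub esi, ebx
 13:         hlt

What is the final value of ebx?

48

after mov ebx, 22: ebx=22
after mov esi, 35: esi=35
after mov eax, 16: eax=16
after sub ebx, 5: ebx=22-5=17
after add eax, 12: eax=16+12=28
after add ebx, esi: ebx=17+35=52
cmp eax, 28  (cmp 28,28)
jl body: not taken
after xor eax, ebx: eax=28^52=40
after sub esi, 20: esi=35-20=15
after sub ebx, 4: ebx=52-4=48
after sub esi, ebx: esi=15-48=-33
halt.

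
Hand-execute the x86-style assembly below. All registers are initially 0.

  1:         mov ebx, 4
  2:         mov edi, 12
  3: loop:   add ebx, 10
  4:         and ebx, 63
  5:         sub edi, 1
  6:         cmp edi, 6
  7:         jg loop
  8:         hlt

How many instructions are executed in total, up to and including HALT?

33

after mov ebx, 4: ebx=4
after mov edi, 12: edi=12
after add ebx, 10: ebx=4+10=14
after and ebx, 63: ebx=14&63=14
after sub edi, 1: edi=12-1=11
cmp edi, 6  (cmp 11,6)
jg loop: taken
after add ebx, 10: ebx=14+10=24
after and ebx, 63: ebx=24&63=24
after sub edi, 1: edi=11-1=10
cmp edi, 6  (cmp 10,6)
jg loop: taken
after add ebx, 10: ebx=24+10=34
after and ebx, 63: ebx=34&63=34
after sub edi, 1: edi=10-1=9
cmp edi, 6  (cmp 9,6)
jg loop: taken
after add ebx, 10: ebx=34+10=44
after and ebx, 63: ebx=44&63=44
after sub edi, 1: edi=9-1=8
cmp edi, 6  (cmp 8,6)
jg loop: taken
after add ebx, 10: ebx=44+10=54
after and ebx, 63: ebx=54&63=54
after sub edi, 1: edi=8-1=7
cmp edi, 6  (cmp 7,6)
jg loop: taken
after add ebx, 10: ebx=54+10=64
after and ebx, 63: ebx=64&63=0
after sub edi, 1: edi=7-1=6
cmp edi, 6  (cmp 6,6)
jg loop: not taken
halt.
Total executed instructions: 33.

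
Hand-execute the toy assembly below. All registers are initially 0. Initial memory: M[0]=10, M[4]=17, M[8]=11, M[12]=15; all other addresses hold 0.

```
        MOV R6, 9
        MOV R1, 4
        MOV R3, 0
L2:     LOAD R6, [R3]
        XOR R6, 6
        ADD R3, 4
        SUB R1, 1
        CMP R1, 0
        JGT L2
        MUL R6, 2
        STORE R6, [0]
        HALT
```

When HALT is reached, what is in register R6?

after MOV R6, 9: R6=9
after MOV R1, 4: R1=4
after MOV R3, 0: R3=0
after LOAD R6, [R3]: R6=M[0]=10
after XOR R6, 6: R6=10^6=12
after ADD R3, 4: R3=0+4=4
after SUB R1, 1: R1=4-1=3
CMP R1, 0  (cmp 3,0)
JGT L2: taken
after LOAD R6, [R3]: R6=M[4]=17
after XOR R6, 6: R6=17^6=23
after ADD R3, 4: R3=4+4=8
after SUB R1, 1: R1=3-1=2
CMP R1, 0  (cmp 2,0)
JGT L2: taken
after LOAD R6, [R3]: R6=M[8]=11
after XOR R6, 6: R6=11^6=13
after ADD R3, 4: R3=8+4=12
after SUB R1, 1: R1=2-1=1
CMP R1, 0  (cmp 1,0)
JGT L2: taken
after LOAD R6, [R3]: R6=M[12]=15
after XOR R6, 6: R6=15^6=9
after ADD R3, 4: R3=12+4=16
after SUB R1, 1: R1=1-1=0
CMP R1, 0  (cmp 0,0)
JGT L2: not taken
after MUL R6, 2: R6=9*2=18
STORE R6, [0] → M[0]=18
halt.

18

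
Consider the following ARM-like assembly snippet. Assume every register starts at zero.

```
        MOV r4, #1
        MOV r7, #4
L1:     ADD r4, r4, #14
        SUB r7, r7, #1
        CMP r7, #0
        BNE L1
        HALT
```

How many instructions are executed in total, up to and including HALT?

after MOV r4, #1: r4=1
after MOV r7, #4: r7=4
after ADD r4, r4, #14: r4=1+14=15
after SUB r7, r7, #1: r7=4-1=3
CMP r7, #0  (cmp 3,0)
BNE L1: taken
after ADD r4, r4, #14: r4=15+14=29
after SUB r7, r7, #1: r7=3-1=2
CMP r7, #0  (cmp 2,0)
BNE L1: taken
after ADD r4, r4, #14: r4=29+14=43
after SUB r7, r7, #1: r7=2-1=1
CMP r7, #0  (cmp 1,0)
BNE L1: taken
after ADD r4, r4, #14: r4=43+14=57
after SUB r7, r7, #1: r7=1-1=0
CMP r7, #0  (cmp 0,0)
BNE L1: not taken
halt.
Total executed instructions: 19.

19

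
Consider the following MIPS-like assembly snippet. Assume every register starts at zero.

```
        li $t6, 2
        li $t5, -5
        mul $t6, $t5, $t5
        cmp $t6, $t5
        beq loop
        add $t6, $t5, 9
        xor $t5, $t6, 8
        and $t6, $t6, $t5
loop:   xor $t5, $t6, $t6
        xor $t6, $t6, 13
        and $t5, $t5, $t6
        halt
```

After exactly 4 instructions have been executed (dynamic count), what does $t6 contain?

$t6=2
$t5=-5
$t6=(-5)*(-5)=25
cmp $t6, $t5  (cmp 25,-5)
After step 4: $t6 = 25.

25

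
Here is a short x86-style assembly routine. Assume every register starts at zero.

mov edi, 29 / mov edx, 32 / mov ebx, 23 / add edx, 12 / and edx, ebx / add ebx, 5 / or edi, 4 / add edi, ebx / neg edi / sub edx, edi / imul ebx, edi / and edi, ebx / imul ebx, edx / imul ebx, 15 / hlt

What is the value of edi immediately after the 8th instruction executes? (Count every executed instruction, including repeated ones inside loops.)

57

edi=29
edx=32
ebx=23
edx=32+12=44
edx=44&23=4
ebx=23+5=28
edi=29|4=29
edi=29+28=57
After step 8: edi = 57.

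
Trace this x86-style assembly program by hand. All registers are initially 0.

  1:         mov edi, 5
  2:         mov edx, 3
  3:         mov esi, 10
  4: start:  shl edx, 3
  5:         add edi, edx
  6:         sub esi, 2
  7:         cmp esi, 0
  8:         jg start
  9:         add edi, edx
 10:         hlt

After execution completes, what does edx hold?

after mov edi, 5: edi=5
after mov edx, 3: edx=3
after mov esi, 10: esi=10
after shl edx, 3: edx=3<<3=24
after add edi, edx: edi=5+24=29
after sub esi, 2: esi=10-2=8
cmp esi, 0  (cmp 8,0)
jg start: taken
after shl edx, 3: edx=24<<3=192
after add edi, edx: edi=29+192=221
after sub esi, 2: esi=8-2=6
cmp esi, 0  (cmp 6,0)
jg start: taken
after shl edx, 3: edx=192<<3=1536
after add edi, edx: edi=221+1536=1757
after sub esi, 2: esi=6-2=4
cmp esi, 0  (cmp 4,0)
jg start: taken
after shl edx, 3: edx=1536<<3=12288
after add edi, edx: edi=1757+12288=14045
after sub esi, 2: esi=4-2=2
cmp esi, 0  (cmp 2,0)
jg start: taken
after shl edx, 3: edx=12288<<3=98304
after add edi, edx: edi=14045+98304=112349
after sub esi, 2: esi=2-2=0
cmp esi, 0  (cmp 0,0)
jg start: not taken
after add edi, edx: edi=112349+98304=210653
halt.

98304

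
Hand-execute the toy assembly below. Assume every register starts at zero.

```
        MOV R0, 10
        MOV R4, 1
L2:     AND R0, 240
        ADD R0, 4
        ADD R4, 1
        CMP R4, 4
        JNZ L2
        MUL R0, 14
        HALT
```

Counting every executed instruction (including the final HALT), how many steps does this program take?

19

MOV R0, 10 → R0=10
MOV R4, 1 → R4=1
AND R0, 240 → R0=10&240=0
ADD R0, 4 → R0=0+4=4
ADD R4, 1 → R4=1+1=2
CMP R4, 4  (cmp 2,4)
JNZ L2: taken
AND R0, 240 → R0=4&240=0
ADD R0, 4 → R0=0+4=4
ADD R4, 1 → R4=2+1=3
CMP R4, 4  (cmp 3,4)
JNZ L2: taken
AND R0, 240 → R0=4&240=0
ADD R0, 4 → R0=0+4=4
ADD R4, 1 → R4=3+1=4
CMP R4, 4  (cmp 4,4)
JNZ L2: not taken
MUL R0, 14 → R0=4*14=56
halt.
Total executed instructions: 19.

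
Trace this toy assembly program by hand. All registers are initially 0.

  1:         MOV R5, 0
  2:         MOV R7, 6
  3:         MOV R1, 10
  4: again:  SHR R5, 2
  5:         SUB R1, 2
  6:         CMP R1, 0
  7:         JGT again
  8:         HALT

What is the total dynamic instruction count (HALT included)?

after MOV R5, 0: R5=0
after MOV R7, 6: R7=6
after MOV R1, 10: R1=10
after SHR R5, 2: R5=0>>2=0
after SUB R1, 2: R1=10-2=8
CMP R1, 0  (cmp 8,0)
JGT again: taken
after SHR R5, 2: R5=0>>2=0
after SUB R1, 2: R1=8-2=6
CMP R1, 0  (cmp 6,0)
JGT again: taken
after SHR R5, 2: R5=0>>2=0
after SUB R1, 2: R1=6-2=4
CMP R1, 0  (cmp 4,0)
JGT again: taken
after SHR R5, 2: R5=0>>2=0
after SUB R1, 2: R1=4-2=2
CMP R1, 0  (cmp 2,0)
JGT again: taken
after SHR R5, 2: R5=0>>2=0
after SUB R1, 2: R1=2-2=0
CMP R1, 0  (cmp 0,0)
JGT again: not taken
halt.
Total executed instructions: 24.

24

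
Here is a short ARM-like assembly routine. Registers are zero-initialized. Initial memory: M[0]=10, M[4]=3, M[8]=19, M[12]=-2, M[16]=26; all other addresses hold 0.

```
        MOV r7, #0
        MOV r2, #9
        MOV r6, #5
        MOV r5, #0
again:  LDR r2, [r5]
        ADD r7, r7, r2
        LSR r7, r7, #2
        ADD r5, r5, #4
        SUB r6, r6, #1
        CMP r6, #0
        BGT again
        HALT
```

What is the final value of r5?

20

after MOV r7, #0: r7=0
after MOV r2, #9: r2=9
after MOV r6, #5: r6=5
after MOV r5, #0: r5=0
after LDR r2, [r5]: r2=M[0]=10
after ADD r7, r7, r2: r7=0+10=10
after LSR r7, r7, #2: r7=10>>2=2
after ADD r5, r5, #4: r5=0+4=4
after SUB r6, r6, #1: r6=5-1=4
CMP r6, #0  (cmp 4,0)
BGT again: taken
after LDR r2, [r5]: r2=M[4]=3
after ADD r7, r7, r2: r7=2+3=5
after LSR r7, r7, #2: r7=5>>2=1
after ADD r5, r5, #4: r5=4+4=8
after SUB r6, r6, #1: r6=4-1=3
CMP r6, #0  (cmp 3,0)
BGT again: taken
after LDR r2, [r5]: r2=M[8]=19
after ADD r7, r7, r2: r7=1+19=20
after LSR r7, r7, #2: r7=20>>2=5
after ADD r5, r5, #4: r5=8+4=12
after SUB r6, r6, #1: r6=3-1=2
CMP r6, #0  (cmp 2,0)
BGT again: taken
after LDR r2, [r5]: r2=M[12]=-2
after ADD r7, r7, r2: r7=5+(-2)=3
after LSR r7, r7, #2: r7=3>>2=0
after ADD r5, r5, #4: r5=12+4=16
after SUB r6, r6, #1: r6=2-1=1
CMP r6, #0  (cmp 1,0)
BGT again: taken
after LDR r2, [r5]: r2=M[16]=26
after ADD r7, r7, r2: r7=0+26=26
after LSR r7, r7, #2: r7=26>>2=6
after ADD r5, r5, #4: r5=16+4=20
after SUB r6, r6, #1: r6=1-1=0
CMP r6, #0  (cmp 0,0)
BGT again: not taken
halt.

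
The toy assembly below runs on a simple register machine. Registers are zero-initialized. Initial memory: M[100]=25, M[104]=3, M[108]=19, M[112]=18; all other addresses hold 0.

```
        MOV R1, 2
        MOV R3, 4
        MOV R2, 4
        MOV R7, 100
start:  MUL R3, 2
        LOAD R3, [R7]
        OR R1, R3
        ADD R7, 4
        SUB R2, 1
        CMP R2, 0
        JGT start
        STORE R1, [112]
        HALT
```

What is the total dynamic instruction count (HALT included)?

after MOV R1, 2: R1=2
after MOV R3, 4: R3=4
after MOV R2, 4: R2=4
after MOV R7, 100: R7=100
after MUL R3, 2: R3=4*2=8
after LOAD R3, [R7]: R3=M[100]=25
after OR R1, R3: R1=2|25=27
after ADD R7, 4: R7=100+4=104
after SUB R2, 1: R2=4-1=3
CMP R2, 0  (cmp 3,0)
JGT start: taken
after MUL R3, 2: R3=25*2=50
after LOAD R3, [R7]: R3=M[104]=3
after OR R1, R3: R1=27|3=27
after ADD R7, 4: R7=104+4=108
after SUB R2, 1: R2=3-1=2
CMP R2, 0  (cmp 2,0)
JGT start: taken
after MUL R3, 2: R3=3*2=6
after LOAD R3, [R7]: R3=M[108]=19
after OR R1, R3: R1=27|19=27
after ADD R7, 4: R7=108+4=112
after SUB R2, 1: R2=2-1=1
CMP R2, 0  (cmp 1,0)
JGT start: taken
after MUL R3, 2: R3=19*2=38
after LOAD R3, [R7]: R3=M[112]=18
after OR R1, R3: R1=27|18=27
after ADD R7, 4: R7=112+4=116
after SUB R2, 1: R2=1-1=0
CMP R2, 0  (cmp 0,0)
JGT start: not taken
STORE R1, [112] → M[112]=27
halt.
Total executed instructions: 34.

34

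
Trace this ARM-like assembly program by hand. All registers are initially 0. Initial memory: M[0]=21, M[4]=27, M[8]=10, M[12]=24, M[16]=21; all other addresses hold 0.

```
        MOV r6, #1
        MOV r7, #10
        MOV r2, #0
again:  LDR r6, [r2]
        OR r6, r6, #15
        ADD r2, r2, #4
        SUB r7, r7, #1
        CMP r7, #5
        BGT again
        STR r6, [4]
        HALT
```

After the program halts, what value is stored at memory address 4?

31

MOV r6, #1 → r6=1
MOV r7, #10 → r7=10
MOV r2, #0 → r2=0
LDR r6, [r2] → r6=M[0]=21
OR r6, r6, #15 → r6=21|15=31
ADD r2, r2, #4 → r2=0+4=4
SUB r7, r7, #1 → r7=10-1=9
CMP r7, #5  (cmp 9,5)
BGT again: taken
LDR r6, [r2] → r6=M[4]=27
OR r6, r6, #15 → r6=27|15=31
ADD r2, r2, #4 → r2=4+4=8
SUB r7, r7, #1 → r7=9-1=8
CMP r7, #5  (cmp 8,5)
BGT again: taken
LDR r6, [r2] → r6=M[8]=10
OR r6, r6, #15 → r6=10|15=15
ADD r2, r2, #4 → r2=8+4=12
SUB r7, r7, #1 → r7=8-1=7
CMP r7, #5  (cmp 7,5)
BGT again: taken
LDR r6, [r2] → r6=M[12]=24
OR r6, r6, #15 → r6=24|15=31
ADD r2, r2, #4 → r2=12+4=16
SUB r7, r7, #1 → r7=7-1=6
CMP r7, #5  (cmp 6,5)
BGT again: taken
LDR r6, [r2] → r6=M[16]=21
OR r6, r6, #15 → r6=21|15=31
ADD r2, r2, #4 → r2=16+4=20
SUB r7, r7, #1 → r7=6-1=5
CMP r7, #5  (cmp 5,5)
BGT again: not taken
STR r6, [4] → M[4]=31
halt.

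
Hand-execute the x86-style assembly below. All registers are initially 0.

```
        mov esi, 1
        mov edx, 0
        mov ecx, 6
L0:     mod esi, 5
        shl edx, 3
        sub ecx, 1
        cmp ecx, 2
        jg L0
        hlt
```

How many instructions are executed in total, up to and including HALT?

mov esi, 1 → esi=1
mov edx, 0 → edx=0
mov ecx, 6 → ecx=6
mod esi, 5 → esi=1%5=1
shl edx, 3 → edx=0<<3=0
sub ecx, 1 → ecx=6-1=5
cmp ecx, 2  (cmp 5,2)
jg L0: taken
mod esi, 5 → esi=1%5=1
shl edx, 3 → edx=0<<3=0
sub ecx, 1 → ecx=5-1=4
cmp ecx, 2  (cmp 4,2)
jg L0: taken
mod esi, 5 → esi=1%5=1
shl edx, 3 → edx=0<<3=0
sub ecx, 1 → ecx=4-1=3
cmp ecx, 2  (cmp 3,2)
jg L0: taken
mod esi, 5 → esi=1%5=1
shl edx, 3 → edx=0<<3=0
sub ecx, 1 → ecx=3-1=2
cmp ecx, 2  (cmp 2,2)
jg L0: not taken
halt.
Total executed instructions: 24.

24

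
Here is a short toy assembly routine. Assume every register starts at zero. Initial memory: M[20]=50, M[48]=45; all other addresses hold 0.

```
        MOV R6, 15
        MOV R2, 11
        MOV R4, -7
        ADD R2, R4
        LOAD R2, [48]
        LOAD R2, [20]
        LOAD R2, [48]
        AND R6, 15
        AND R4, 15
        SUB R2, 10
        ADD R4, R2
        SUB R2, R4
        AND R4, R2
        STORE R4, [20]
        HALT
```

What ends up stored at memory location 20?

after MOV R6, 15: R6=15
after MOV R2, 11: R2=11
after MOV R4, -7: R4=-7
after ADD R2, R4: R2=11+(-7)=4
after LOAD R2, [48]: R2=M[48]=45
after LOAD R2, [20]: R2=M[20]=50
after LOAD R2, [48]: R2=M[48]=45
after AND R6, 15: R6=15&15=15
after AND R4, 15: R4=(-7)&15=9
after SUB R2, 10: R2=45-10=35
after ADD R4, R2: R4=9+35=44
after SUB R2, R4: R2=35-44=-9
after AND R4, R2: R4=44&(-9)=36
STORE R4, [20] → M[20]=36
halt.

36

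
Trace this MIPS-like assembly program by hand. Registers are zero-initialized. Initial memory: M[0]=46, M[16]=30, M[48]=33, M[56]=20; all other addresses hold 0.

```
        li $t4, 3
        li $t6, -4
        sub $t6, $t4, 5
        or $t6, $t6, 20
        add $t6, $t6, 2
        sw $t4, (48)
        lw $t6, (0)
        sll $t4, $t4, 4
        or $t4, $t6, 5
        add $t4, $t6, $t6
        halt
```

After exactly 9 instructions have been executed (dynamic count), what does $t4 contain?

47

after li $t4, 3: $t4=3
after li $t6, -4: $t6=-4
after sub $t6, $t4, 5: $t6=3-5=-2
after or $t6, $t6, 20: $t6=(-2)|20=-2
after add $t6, $t6, 2: $t6=(-2)+2=0
sw $t4, (48) → M[48]=3
after lw $t6, (0): $t6=M[0]=46
after sll $t4, $t4, 4: $t4=3<<4=48
after or $t4, $t6, 5: $t4=46|5=47
After step 9: $t4 = 47.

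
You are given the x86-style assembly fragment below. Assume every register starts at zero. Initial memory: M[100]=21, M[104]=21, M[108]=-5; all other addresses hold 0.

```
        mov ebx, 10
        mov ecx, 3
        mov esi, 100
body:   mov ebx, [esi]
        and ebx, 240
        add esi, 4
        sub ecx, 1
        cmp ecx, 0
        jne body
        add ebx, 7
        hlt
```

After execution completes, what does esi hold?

ebx=10
ecx=3
esi=100
ebx=M[100]=21
ebx=21&240=16
esi=100+4=104
ecx=3-1=2
cmp ecx, 0  (cmp 2,0)
jne body: taken
ebx=M[104]=21
ebx=21&240=16
esi=104+4=108
ecx=2-1=1
cmp ecx, 0  (cmp 1,0)
jne body: taken
ebx=M[108]=-5
ebx=(-5)&240=240
esi=108+4=112
ecx=1-1=0
cmp ecx, 0  (cmp 0,0)
jne body: not taken
ebx=240+7=247
halt.

112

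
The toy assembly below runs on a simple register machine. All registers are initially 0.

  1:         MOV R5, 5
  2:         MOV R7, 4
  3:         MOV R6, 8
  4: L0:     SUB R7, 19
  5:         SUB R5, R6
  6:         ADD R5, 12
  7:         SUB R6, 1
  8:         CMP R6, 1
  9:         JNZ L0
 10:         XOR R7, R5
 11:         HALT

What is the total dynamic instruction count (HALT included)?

R5=5
R7=4
R6=8
R7=4-19=-15
R5=5-8=-3
R5=(-3)+12=9
R6=8-1=7
CMP R6, 1  (cmp 7,1)
JNZ L0: taken
R7=(-15)-19=-34
R5=9-7=2
R5=2+12=14
R6=7-1=6
CMP R6, 1  (cmp 6,1)
JNZ L0: taken
R7=(-34)-19=-53
R5=14-6=8
R5=8+12=20
R6=6-1=5
CMP R6, 1  (cmp 5,1)
JNZ L0: taken
R7=(-53)-19=-72
R5=20-5=15
R5=15+12=27
R6=5-1=4
CMP R6, 1  (cmp 4,1)
JNZ L0: taken
R7=(-72)-19=-91
R5=27-4=23
R5=23+12=35
R6=4-1=3
CMP R6, 1  (cmp 3,1)
JNZ L0: taken
R7=(-91)-19=-110
R5=35-3=32
R5=32+12=44
R6=3-1=2
CMP R6, 1  (cmp 2,1)
JNZ L0: taken
R7=(-110)-19=-129
R5=44-2=42
R5=42+12=54
R6=2-1=1
CMP R6, 1  (cmp 1,1)
JNZ L0: not taken
R7=(-129)^54=-183
halt.
Total executed instructions: 47.

47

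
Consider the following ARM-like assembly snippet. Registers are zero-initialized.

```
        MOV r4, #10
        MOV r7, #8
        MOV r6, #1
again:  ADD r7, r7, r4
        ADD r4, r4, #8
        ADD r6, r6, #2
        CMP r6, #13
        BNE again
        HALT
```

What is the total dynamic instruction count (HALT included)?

MOV r4, #10 → r4=10
MOV r7, #8 → r7=8
MOV r6, #1 → r6=1
ADD r7, r7, r4 → r7=8+10=18
ADD r4, r4, #8 → r4=10+8=18
ADD r6, r6, #2 → r6=1+2=3
CMP r6, #13  (cmp 3,13)
BNE again: taken
ADD r7, r7, r4 → r7=18+18=36
ADD r4, r4, #8 → r4=18+8=26
ADD r6, r6, #2 → r6=3+2=5
CMP r6, #13  (cmp 5,13)
BNE again: taken
ADD r7, r7, r4 → r7=36+26=62
ADD r4, r4, #8 → r4=26+8=34
ADD r6, r6, #2 → r6=5+2=7
CMP r6, #13  (cmp 7,13)
BNE again: taken
ADD r7, r7, r4 → r7=62+34=96
ADD r4, r4, #8 → r4=34+8=42
ADD r6, r6, #2 → r6=7+2=9
CMP r6, #13  (cmp 9,13)
BNE again: taken
ADD r7, r7, r4 → r7=96+42=138
ADD r4, r4, #8 → r4=42+8=50
ADD r6, r6, #2 → r6=9+2=11
CMP r6, #13  (cmp 11,13)
BNE again: taken
ADD r7, r7, r4 → r7=138+50=188
ADD r4, r4, #8 → r4=50+8=58
ADD r6, r6, #2 → r6=11+2=13
CMP r6, #13  (cmp 13,13)
BNE again: not taken
halt.
Total executed instructions: 34.

34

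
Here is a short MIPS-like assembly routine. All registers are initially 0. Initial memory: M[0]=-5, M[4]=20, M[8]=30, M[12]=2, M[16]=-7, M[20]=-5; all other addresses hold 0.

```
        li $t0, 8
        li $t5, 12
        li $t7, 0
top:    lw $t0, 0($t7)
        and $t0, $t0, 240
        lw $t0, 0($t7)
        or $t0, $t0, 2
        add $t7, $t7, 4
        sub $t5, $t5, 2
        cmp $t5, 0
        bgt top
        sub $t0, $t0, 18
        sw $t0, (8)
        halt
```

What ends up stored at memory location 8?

after li $t0, 8: $t0=8
after li $t5, 12: $t5=12
after li $t7, 0: $t7=0
after lw $t0, 0($t7): $t0=M[0]=-5
after and $t0, $t0, 240: $t0=(-5)&240=240
after lw $t0, 0($t7): $t0=M[0]=-5
after or $t0, $t0, 2: $t0=(-5)|2=-5
after add $t7, $t7, 4: $t7=0+4=4
after sub $t5, $t5, 2: $t5=12-2=10
cmp $t5, 0  (cmp 10,0)
bgt top: taken
after lw $t0, 0($t7): $t0=M[4]=20
after and $t0, $t0, 240: $t0=20&240=16
after lw $t0, 0($t7): $t0=M[4]=20
after or $t0, $t0, 2: $t0=20|2=22
after add $t7, $t7, 4: $t7=4+4=8
after sub $t5, $t5, 2: $t5=10-2=8
cmp $t5, 0  (cmp 8,0)
bgt top: taken
after lw $t0, 0($t7): $t0=M[8]=30
after and $t0, $t0, 240: $t0=30&240=16
after lw $t0, 0($t7): $t0=M[8]=30
after or $t0, $t0, 2: $t0=30|2=30
after add $t7, $t7, 4: $t7=8+4=12
after sub $t5, $t5, 2: $t5=8-2=6
cmp $t5, 0  (cmp 6,0)
bgt top: taken
after lw $t0, 0($t7): $t0=M[12]=2
after and $t0, $t0, 240: $t0=2&240=0
after lw $t0, 0($t7): $t0=M[12]=2
after or $t0, $t0, 2: $t0=2|2=2
after add $t7, $t7, 4: $t7=12+4=16
after sub $t5, $t5, 2: $t5=6-2=4
cmp $t5, 0  (cmp 4,0)
bgt top: taken
after lw $t0, 0($t7): $t0=M[16]=-7
after and $t0, $t0, 240: $t0=(-7)&240=240
after lw $t0, 0($t7): $t0=M[16]=-7
after or $t0, $t0, 2: $t0=(-7)|2=-5
after add $t7, $t7, 4: $t7=16+4=20
after sub $t5, $t5, 2: $t5=4-2=2
cmp $t5, 0  (cmp 2,0)
bgt top: taken
after lw $t0, 0($t7): $t0=M[20]=-5
after and $t0, $t0, 240: $t0=(-5)&240=240
after lw $t0, 0($t7): $t0=M[20]=-5
after or $t0, $t0, 2: $t0=(-5)|2=-5
after add $t7, $t7, 4: $t7=20+4=24
after sub $t5, $t5, 2: $t5=2-2=0
cmp $t5, 0  (cmp 0,0)
bgt top: not taken
after sub $t0, $t0, 18: $t0=(-5)-18=-23
sw $t0, (8) → M[8]=-23
halt.

-23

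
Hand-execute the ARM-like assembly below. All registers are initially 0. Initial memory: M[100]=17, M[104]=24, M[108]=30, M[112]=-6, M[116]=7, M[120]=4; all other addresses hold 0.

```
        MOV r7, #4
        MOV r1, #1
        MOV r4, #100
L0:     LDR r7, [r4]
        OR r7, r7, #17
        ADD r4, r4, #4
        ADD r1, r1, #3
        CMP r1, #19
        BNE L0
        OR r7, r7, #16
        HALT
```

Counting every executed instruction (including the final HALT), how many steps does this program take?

after MOV r7, #4: r7=4
after MOV r1, #1: r1=1
after MOV r4, #100: r4=100
after LDR r7, [r4]: r7=M[100]=17
after OR r7, r7, #17: r7=17|17=17
after ADD r4, r4, #4: r4=100+4=104
after ADD r1, r1, #3: r1=1+3=4
CMP r1, #19  (cmp 4,19)
BNE L0: taken
after LDR r7, [r4]: r7=M[104]=24
after OR r7, r7, #17: r7=24|17=25
after ADD r4, r4, #4: r4=104+4=108
after ADD r1, r1, #3: r1=4+3=7
CMP r1, #19  (cmp 7,19)
BNE L0: taken
after LDR r7, [r4]: r7=M[108]=30
after OR r7, r7, #17: r7=30|17=31
after ADD r4, r4, #4: r4=108+4=112
after ADD r1, r1, #3: r1=7+3=10
CMP r1, #19  (cmp 10,19)
BNE L0: taken
after LDR r7, [r4]: r7=M[112]=-6
after OR r7, r7, #17: r7=(-6)|17=-5
after ADD r4, r4, #4: r4=112+4=116
after ADD r1, r1, #3: r1=10+3=13
CMP r1, #19  (cmp 13,19)
BNE L0: taken
after LDR r7, [r4]: r7=M[116]=7
after OR r7, r7, #17: r7=7|17=23
after ADD r4, r4, #4: r4=116+4=120
after ADD r1, r1, #3: r1=13+3=16
CMP r1, #19  (cmp 16,19)
BNE L0: taken
after LDR r7, [r4]: r7=M[120]=4
after OR r7, r7, #17: r7=4|17=21
after ADD r4, r4, #4: r4=120+4=124
after ADD r1, r1, #3: r1=16+3=19
CMP r1, #19  (cmp 19,19)
BNE L0: not taken
after OR r7, r7, #16: r7=21|16=21
halt.
Total executed instructions: 41.

41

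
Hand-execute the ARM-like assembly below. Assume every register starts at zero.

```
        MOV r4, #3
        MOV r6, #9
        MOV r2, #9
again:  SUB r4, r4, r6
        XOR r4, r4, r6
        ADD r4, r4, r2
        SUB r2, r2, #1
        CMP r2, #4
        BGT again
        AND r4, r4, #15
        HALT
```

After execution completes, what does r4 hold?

2

MOV r4, #3 → r4=3
MOV r6, #9 → r6=9
MOV r2, #9 → r2=9
SUB r4, r4, r6 → r4=3-9=-6
XOR r4, r4, r6 → r4=(-6)^9=-13
ADD r4, r4, r2 → r4=(-13)+9=-4
SUB r2, r2, #1 → r2=9-1=8
CMP r2, #4  (cmp 8,4)
BGT again: taken
SUB r4, r4, r6 → r4=(-4)-9=-13
XOR r4, r4, r6 → r4=(-13)^9=-6
ADD r4, r4, r2 → r4=(-6)+8=2
SUB r2, r2, #1 → r2=8-1=7
CMP r2, #4  (cmp 7,4)
BGT again: taken
SUB r4, r4, r6 → r4=2-9=-7
XOR r4, r4, r6 → r4=(-7)^9=-16
ADD r4, r4, r2 → r4=(-16)+7=-9
SUB r2, r2, #1 → r2=7-1=6
CMP r2, #4  (cmp 6,4)
BGT again: taken
SUB r4, r4, r6 → r4=(-9)-9=-18
XOR r4, r4, r6 → r4=(-18)^9=-25
ADD r4, r4, r2 → r4=(-25)+6=-19
SUB r2, r2, #1 → r2=6-1=5
CMP r2, #4  (cmp 5,4)
BGT again: taken
SUB r4, r4, r6 → r4=(-19)-9=-28
XOR r4, r4, r6 → r4=(-28)^9=-19
ADD r4, r4, r2 → r4=(-19)+5=-14
SUB r2, r2, #1 → r2=5-1=4
CMP r2, #4  (cmp 4,4)
BGT again: not taken
AND r4, r4, #15 → r4=(-14)&15=2
halt.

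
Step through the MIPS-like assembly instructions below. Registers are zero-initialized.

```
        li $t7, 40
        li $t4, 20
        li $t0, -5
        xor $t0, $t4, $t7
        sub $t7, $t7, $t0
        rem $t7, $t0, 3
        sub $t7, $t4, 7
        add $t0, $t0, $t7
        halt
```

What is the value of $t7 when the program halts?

13

$t7=40
$t4=20
$t0=-5
$t0=20^40=60
$t7=40-60=-20
$t7=60%3=0
$t7=20-7=13
$t0=60+13=73
halt.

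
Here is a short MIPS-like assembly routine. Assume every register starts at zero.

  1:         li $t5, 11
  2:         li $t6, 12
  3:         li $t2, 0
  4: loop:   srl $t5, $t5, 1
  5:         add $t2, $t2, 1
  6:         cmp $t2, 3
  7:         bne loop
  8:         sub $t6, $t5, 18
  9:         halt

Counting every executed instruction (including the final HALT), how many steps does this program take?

$t5=11
$t6=12
$t2=0
$t5=11>>1=5
$t2=0+1=1
cmp $t2, 3  (cmp 1,3)
bne loop: taken
$t5=5>>1=2
$t2=1+1=2
cmp $t2, 3  (cmp 2,3)
bne loop: taken
$t5=2>>1=1
$t2=2+1=3
cmp $t2, 3  (cmp 3,3)
bne loop: not taken
$t6=1-18=-17
halt.
Total executed instructions: 17.

17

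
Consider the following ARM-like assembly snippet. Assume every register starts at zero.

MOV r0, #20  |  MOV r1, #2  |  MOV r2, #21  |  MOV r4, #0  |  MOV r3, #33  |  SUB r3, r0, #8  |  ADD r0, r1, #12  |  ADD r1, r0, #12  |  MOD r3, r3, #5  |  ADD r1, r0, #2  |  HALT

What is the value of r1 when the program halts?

16

after MOV r0, #20: r0=20
after MOV r1, #2: r1=2
after MOV r2, #21: r2=21
after MOV r4, #0: r4=0
after MOV r3, #33: r3=33
after SUB r3, r0, #8: r3=20-8=12
after ADD r0, r1, #12: r0=2+12=14
after ADD r1, r0, #12: r1=14+12=26
after MOD r3, r3, #5: r3=12%5=2
after ADD r1, r0, #2: r1=14+2=16
halt.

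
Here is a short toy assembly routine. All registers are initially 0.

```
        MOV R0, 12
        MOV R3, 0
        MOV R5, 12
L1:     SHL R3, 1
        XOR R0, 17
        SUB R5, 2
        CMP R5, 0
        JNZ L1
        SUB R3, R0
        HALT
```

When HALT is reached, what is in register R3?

R0=12
R3=0
R5=12
R3=0<<1=0
R0=12^17=29
R5=12-2=10
CMP R5, 0  (cmp 10,0)
JNZ L1: taken
R3=0<<1=0
R0=29^17=12
R5=10-2=8
CMP R5, 0  (cmp 8,0)
JNZ L1: taken
R3=0<<1=0
R0=12^17=29
R5=8-2=6
CMP R5, 0  (cmp 6,0)
JNZ L1: taken
R3=0<<1=0
R0=29^17=12
R5=6-2=4
CMP R5, 0  (cmp 4,0)
JNZ L1: taken
R3=0<<1=0
R0=12^17=29
R5=4-2=2
CMP R5, 0  (cmp 2,0)
JNZ L1: taken
R3=0<<1=0
R0=29^17=12
R5=2-2=0
CMP R5, 0  (cmp 0,0)
JNZ L1: not taken
R3=0-12=-12
halt.

-12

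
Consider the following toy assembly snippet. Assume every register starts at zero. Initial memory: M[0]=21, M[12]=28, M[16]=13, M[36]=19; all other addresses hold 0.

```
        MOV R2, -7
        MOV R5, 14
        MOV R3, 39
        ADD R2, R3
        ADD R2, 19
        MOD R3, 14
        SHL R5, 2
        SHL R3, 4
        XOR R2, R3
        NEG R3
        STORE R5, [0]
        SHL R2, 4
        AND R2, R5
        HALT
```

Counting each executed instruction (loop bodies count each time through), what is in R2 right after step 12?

R2=-7
R5=14
R3=39
R2=(-7)+39=32
R2=32+19=51
R3=39%14=11
R5=14<<2=56
R3=11<<4=176
R2=51^176=131
R3=-(176)=-176
STORE R5, [0] → M[0]=56
R2=131<<4=2096
After step 12: R2 = 2096.

2096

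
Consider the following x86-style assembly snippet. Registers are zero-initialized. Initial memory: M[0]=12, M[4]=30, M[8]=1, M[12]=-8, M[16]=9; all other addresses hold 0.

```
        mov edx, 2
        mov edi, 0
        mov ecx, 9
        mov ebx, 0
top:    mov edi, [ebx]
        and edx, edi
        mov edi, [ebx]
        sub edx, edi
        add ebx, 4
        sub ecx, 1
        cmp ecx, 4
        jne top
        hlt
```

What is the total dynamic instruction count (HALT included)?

edx=2
edi=0
ecx=9
ebx=0
edi=M[0]=12
edx=2&12=0
edi=M[0]=12
edx=0-12=-12
ebx=0+4=4
ecx=9-1=8
cmp ecx, 4  (cmp 8,4)
jne top: taken
edi=M[4]=30
edx=(-12)&30=20
edi=M[4]=30
edx=20-30=-10
ebx=4+4=8
ecx=8-1=7
cmp ecx, 4  (cmp 7,4)
jne top: taken
edi=M[8]=1
edx=(-10)&1=0
edi=M[8]=1
edx=0-1=-1
ebx=8+4=12
ecx=7-1=6
cmp ecx, 4  (cmp 6,4)
jne top: taken
edi=M[12]=-8
edx=(-1)&(-8)=-8
edi=M[12]=-8
edx=(-8)-(-8)=0
ebx=12+4=16
ecx=6-1=5
cmp ecx, 4  (cmp 5,4)
jne top: taken
edi=M[16]=9
edx=0&9=0
edi=M[16]=9
edx=0-9=-9
ebx=16+4=20
ecx=5-1=4
cmp ecx, 4  (cmp 4,4)
jne top: not taken
halt.
Total executed instructions: 45.

45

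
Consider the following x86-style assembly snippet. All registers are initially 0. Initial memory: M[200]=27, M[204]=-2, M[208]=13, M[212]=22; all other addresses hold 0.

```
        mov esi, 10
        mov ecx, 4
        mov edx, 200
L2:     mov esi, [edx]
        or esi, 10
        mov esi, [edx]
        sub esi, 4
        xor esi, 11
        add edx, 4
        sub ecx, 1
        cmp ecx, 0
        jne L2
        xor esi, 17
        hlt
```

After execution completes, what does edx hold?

after mov esi, 10: esi=10
after mov ecx, 4: ecx=4
after mov edx, 200: edx=200
after mov esi, [edx]: esi=M[200]=27
after or esi, 10: esi=27|10=27
after mov esi, [edx]: esi=M[200]=27
after sub esi, 4: esi=27-4=23
after xor esi, 11: esi=23^11=28
after add edx, 4: edx=200+4=204
after sub ecx, 1: ecx=4-1=3
cmp ecx, 0  (cmp 3,0)
jne L2: taken
after mov esi, [edx]: esi=M[204]=-2
after or esi, 10: esi=(-2)|10=-2
after mov esi, [edx]: esi=M[204]=-2
after sub esi, 4: esi=(-2)-4=-6
after xor esi, 11: esi=(-6)^11=-15
after add edx, 4: edx=204+4=208
after sub ecx, 1: ecx=3-1=2
cmp ecx, 0  (cmp 2,0)
jne L2: taken
after mov esi, [edx]: esi=M[208]=13
after or esi, 10: esi=13|10=15
after mov esi, [edx]: esi=M[208]=13
after sub esi, 4: esi=13-4=9
after xor esi, 11: esi=9^11=2
after add edx, 4: edx=208+4=212
after sub ecx, 1: ecx=2-1=1
cmp ecx, 0  (cmp 1,0)
jne L2: taken
after mov esi, [edx]: esi=M[212]=22
after or esi, 10: esi=22|10=30
after mov esi, [edx]: esi=M[212]=22
after sub esi, 4: esi=22-4=18
after xor esi, 11: esi=18^11=25
after add edx, 4: edx=212+4=216
after sub ecx, 1: ecx=1-1=0
cmp ecx, 0  (cmp 0,0)
jne L2: not taken
after xor esi, 17: esi=25^17=8
halt.

216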